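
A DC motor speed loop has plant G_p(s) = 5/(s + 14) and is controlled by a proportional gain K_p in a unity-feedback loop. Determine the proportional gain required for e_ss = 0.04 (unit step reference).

K_p = 67.2

The loop is type 0, so e_ss(step) = 1/(1 + K_pos) with K_pos = K_p·G_p(0).
G_p(0) = 0.3571. Require 1/(1 + K_p·0.3571) = 0.04, so 1 + 0.3571·K_p = 25.
K_p = (25 − 1)/0.3571 = 67.2.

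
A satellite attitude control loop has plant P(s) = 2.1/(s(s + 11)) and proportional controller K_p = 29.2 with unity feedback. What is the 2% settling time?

T_s ≈ 0.727 s

From 1 + K_pP(s) = 0: s² + 11s + 61.32 = 0 ⇒ ω_n = 7.831, ζ = 0.7024.
2% settling time T_s ≈ 4/(ζω_n) = 4/5.5 = 0.727 s.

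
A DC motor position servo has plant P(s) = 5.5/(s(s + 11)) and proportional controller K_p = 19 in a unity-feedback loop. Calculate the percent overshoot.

13.5%

The closed-loop denominator s² + 11s + 104.5 gives ω_n = √104.5 = 10.22 and ζ = 11/(2ω_n) = 0.538.
%OS = 100·exp(−πζ/√(1−ζ²)) = 100·exp(−π·0.538/√0.7105) = 13.5%.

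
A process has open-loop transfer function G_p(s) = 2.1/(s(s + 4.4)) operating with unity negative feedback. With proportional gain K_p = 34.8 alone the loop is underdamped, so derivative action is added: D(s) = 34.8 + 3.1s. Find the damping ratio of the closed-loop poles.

ζ = 0.638

Forward path: (34.8 + 3.1s)·2.1/(s(s+4.4)). The closed-loop characteristic equation is s² + (4.4 + 2.1·3.1)s + 2.1·34.8 = 0.
That is s² + 10.91s + 73.08 = 0, so ω_n = 8.549 rad/s and ζ = 10.91/(2·8.549) = 0.6381.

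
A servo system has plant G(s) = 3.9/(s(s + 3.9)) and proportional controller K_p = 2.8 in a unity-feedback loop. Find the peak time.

T_p = 1.18 s

Closed-loop characteristic equation: s² + 3.9s + 10.92 = 0, so ω_n = 3.305 rad/s and ζ = 3.9/(2·3.305) = 0.5901.
Damped frequency ω_d = ω_n√(1−ζ²) = 2.668 rad/s, so peak time T_p = π/ω_d = 1.18 s.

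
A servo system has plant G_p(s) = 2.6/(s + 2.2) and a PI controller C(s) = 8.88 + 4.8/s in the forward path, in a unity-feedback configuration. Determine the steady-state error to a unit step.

The open loop C(s)G_p(s) has a pole at the origin (type 1), so the static position error constant is infinite and e_ss = 1/(1+∞) = 0.

0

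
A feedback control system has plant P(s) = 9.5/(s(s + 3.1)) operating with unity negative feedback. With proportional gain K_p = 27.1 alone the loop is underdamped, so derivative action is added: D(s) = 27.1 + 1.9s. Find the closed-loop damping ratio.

Forward path: (27.1 + 1.9s)·9.5/(s(s+3.1)). The closed-loop characteristic equation is s² + (3.1 + 9.5·1.9)s + 9.5·27.1 = 0.
That is s² + 21.15s + 257.4 = 0, so ω_n = 16.05 rad/s and ζ = 21.15/(2·16.05) = 0.6591.

ζ = 0.659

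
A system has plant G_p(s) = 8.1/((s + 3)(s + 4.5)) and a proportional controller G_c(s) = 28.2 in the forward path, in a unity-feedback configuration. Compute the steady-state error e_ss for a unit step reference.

The loop is type 0. Static position error constant K_pos = G_c(0)·G_p(0) = 28.2·0.6 = 16.92.
Steady-state error to a unit step: e_ss = 1/(1+K_pos) = 1/17.92 = 0.0558.

0.0558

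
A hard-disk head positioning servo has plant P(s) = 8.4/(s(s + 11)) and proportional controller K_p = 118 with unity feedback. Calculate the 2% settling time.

T_s ≈ 0.727 s

The closed-loop denominator s² + 11s + 991.2 gives ω_n = √991.2 = 31.48 and ζ = 11/(2ω_n) = 0.1747.
2% settling time T_s ≈ 4/(ζω_n) = 4/5.5 = 0.727 s.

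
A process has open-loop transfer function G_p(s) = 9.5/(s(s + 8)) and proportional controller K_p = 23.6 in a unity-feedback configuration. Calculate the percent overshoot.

From 1 + K_pG_p(s) = 0: s² + 8s + 224.2 = 0 ⇒ ω_n = 14.97, ζ = 0.2671.
%OS = 100·exp(−πζ/√(1−ζ²)) = 100·exp(−π·0.2671/√0.9286) = 41.9%.

41.9%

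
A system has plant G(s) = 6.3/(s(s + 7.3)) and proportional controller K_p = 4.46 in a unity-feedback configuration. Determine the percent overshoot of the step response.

The closed-loop denominator s² + 7.3s + 28.1 gives ω_n = √28.1 = 5.301 and ζ = 7.3/(2ω_n) = 0.6886.
%OS = 100·exp(−πζ/√(1−ζ²)) = 100·exp(−π·0.6886/√0.5259) = 5.06%.

5.06%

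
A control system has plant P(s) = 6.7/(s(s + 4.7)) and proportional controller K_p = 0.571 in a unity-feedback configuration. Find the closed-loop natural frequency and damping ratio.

ω_n = 1.96 rad/s, ζ = 1.2

The closed-loop denominator is s(s+4.7) + 0.571·6.7 = s² + 4.7s + 3.826.
Matching s² + 2ζω_n s + ω_n²: ω_n = √3.826 = 1.956 rad/s and 2ζω_n = 4.7, so ζ = 4.7/(2·1.956) = 1.2.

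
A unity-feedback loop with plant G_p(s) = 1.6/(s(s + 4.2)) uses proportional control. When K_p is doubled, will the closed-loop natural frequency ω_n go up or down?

ω_n = √(1.6·K_p), which grows with K_p.

increase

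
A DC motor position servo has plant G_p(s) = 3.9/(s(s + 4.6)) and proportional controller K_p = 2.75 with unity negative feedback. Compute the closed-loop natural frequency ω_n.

ω_n = 3.27 rad/s

The closed-loop denominator is s(s+4.6) + 2.75·3.9 = s² + 4.6s + 10.72.
Matching s² + 2ζω_n s + ω_n²: ω_n = √10.72 = 3.275 rad/s and 2ζω_n = 4.6, so ζ = 4.6/(2·3.275) = 0.702.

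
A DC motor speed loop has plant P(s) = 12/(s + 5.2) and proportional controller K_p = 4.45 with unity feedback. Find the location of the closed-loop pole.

Closed-loop transfer function: T(s) = K_p·P(s)/(1 + K_p·P(s)) = 53.4/(s + 5.2 + 53.4) = 53.4/(s + 58.6).
The closed-loop pole is at s = −58.6.

s = -58.6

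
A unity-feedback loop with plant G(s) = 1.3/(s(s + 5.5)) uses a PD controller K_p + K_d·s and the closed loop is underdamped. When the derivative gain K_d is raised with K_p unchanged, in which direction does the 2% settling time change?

decrease

Characteristic equation s² + (5.5 + 1.3K_d)s + 1.3K_p = 0: raising K_d increases ζω_n = (5.5+1.3K_d)/2 while the loop stays underdamped, so T_s ≈ 4/(ζω_n) decreases.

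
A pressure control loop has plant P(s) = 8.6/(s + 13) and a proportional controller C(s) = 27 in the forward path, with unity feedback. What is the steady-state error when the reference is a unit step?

0.053

The loop is type 0. Static position error constant K_pos = C(0)·P(0) = 27·0.6615 = 17.86.
Steady-state error to a unit step: e_ss = 1/(1+K_pos) = 1/18.86 = 0.053.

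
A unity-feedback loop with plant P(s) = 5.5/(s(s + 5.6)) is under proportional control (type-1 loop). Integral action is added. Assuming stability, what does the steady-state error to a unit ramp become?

The integrator raises the loop to type 2, so K_v → ∞ and e_ss to a ramp is zero.

0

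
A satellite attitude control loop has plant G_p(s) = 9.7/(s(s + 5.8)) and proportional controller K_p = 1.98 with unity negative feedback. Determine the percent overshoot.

Closed-loop characteristic equation: s² + 5.8s + 19.21 = 0, so ω_n = 4.382 rad/s and ζ = 5.8/(2·4.382) = 0.6617.
%OS = 100·exp(−πζ/√(1−ζ²)) = 100·exp(−π·0.6617/√0.5621) = 6.25%.

6.25%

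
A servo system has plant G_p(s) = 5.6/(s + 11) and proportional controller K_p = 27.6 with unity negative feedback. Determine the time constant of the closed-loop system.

Closed-loop transfer function: T(s) = K_p·G_p(s)/(1 + K_p·G_p(s)) = 154.6/(s + 11 + 154.6) = 154.6/(s + 165.6).
Time constant τ = 1/165.6 = 0.00604 s.

τ = 0.00604 s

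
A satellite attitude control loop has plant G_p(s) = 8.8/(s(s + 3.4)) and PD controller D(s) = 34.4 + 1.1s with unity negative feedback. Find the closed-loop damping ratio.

Forward path: (34.4 + 1.1s)·8.8/(s(s+3.4)). The closed-loop characteristic equation is s² + (3.4 + 8.8·1.1)s + 8.8·34.4 = 0.
That is s² + 13.08s + 302.7 = 0, so ω_n = 17.4 rad/s and ζ = 13.08/(2·17.4) = 0.3759.

ζ = 0.376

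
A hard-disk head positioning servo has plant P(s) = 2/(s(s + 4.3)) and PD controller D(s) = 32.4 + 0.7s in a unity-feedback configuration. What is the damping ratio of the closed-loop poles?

Forward path: (32.4 + 0.7s)·2/(s(s+4.3)). The closed-loop characteristic equation is s² + (4.3 + 2·0.7)s + 2·32.4 = 0.
That is s² + 5.7s + 64.8 = 0, so ω_n = 8.05 rad/s and ζ = 5.7/(2·8.05) = 0.354.

ζ = 0.354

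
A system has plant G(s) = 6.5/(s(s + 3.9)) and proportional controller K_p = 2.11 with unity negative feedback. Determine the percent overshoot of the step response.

14.3%

The closed-loop denominator s² + 3.9s + 13.71 gives ω_n = √13.71 = 3.703 and ζ = 3.9/(2ω_n) = 0.5265.
%OS = 100·exp(−πζ/√(1−ζ²)) = 100·exp(−π·0.5265/√0.7227) = 14.3%.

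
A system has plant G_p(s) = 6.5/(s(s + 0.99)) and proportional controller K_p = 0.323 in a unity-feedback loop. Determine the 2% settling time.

T_s ≈ 8.08 s

Closed-loop characteristic equation: s² + 0.99s + 2.099 = 0, so ω_n = 1.449 rad/s and ζ = 0.99/(2·1.449) = 0.3416.
2% settling time T_s ≈ 4/(ζω_n) = 4/0.495 = 8.08 s.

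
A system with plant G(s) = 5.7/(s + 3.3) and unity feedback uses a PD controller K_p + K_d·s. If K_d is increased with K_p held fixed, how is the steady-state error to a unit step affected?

K_d affects only the transient (the s-coefficient); the DC loop gain, and hence e_ss, depends only on K_p.

unchanged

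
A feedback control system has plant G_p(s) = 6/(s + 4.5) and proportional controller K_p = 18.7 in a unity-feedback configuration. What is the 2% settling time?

T_s ≈ 0.0343 s

Closed-loop transfer function: T(s) = K_p·G_p(s)/(1 + K_p·G_p(s)) = 112.2/(s + 4.5 + 112.2) = 112.2/(s + 116.7).
Time constant τ = 1/116.7 = 0.008569 s, so the 2% settling time is about 4τ = 0.0343 s.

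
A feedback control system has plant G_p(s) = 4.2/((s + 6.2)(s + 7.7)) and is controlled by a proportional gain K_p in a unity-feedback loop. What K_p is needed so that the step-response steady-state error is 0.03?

K_p = 368

For a type-0 loop with proportional control, e_ss = 1/(1 + K_p·G_p(0)).
G_p(0) = 0.08798. Require 1/(1 + K_p·0.08798) = 0.03, so 1 + 0.08798·K_p = 33.33.
K_p = (33.33 − 1)/0.08798 = 368.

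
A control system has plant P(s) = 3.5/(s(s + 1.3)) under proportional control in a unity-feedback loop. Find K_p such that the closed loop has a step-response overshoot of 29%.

K_p = 0.898

From %OS = 100·exp(−πζ/√(1−ζ²)) = 29%, ζ = −ln(0.29)/√(π²+ln²(0.29)) = 0.3666.
Characteristic equation s² + 1.3s + 3.5K_p = 0 gives ζ = 1.3/(2√(3.5K_p)).
Setting ζ = 0.3666: √(3.5K_p) = 1.3/(2·0.3666) = 1.773, so K_p = 3.144/3.5 = 0.898.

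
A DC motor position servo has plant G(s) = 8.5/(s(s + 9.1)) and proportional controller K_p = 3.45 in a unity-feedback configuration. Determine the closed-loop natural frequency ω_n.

ω_n = 5.42 rad/s

The closed-loop denominator is s(s+9.1) + 3.45·8.5 = s² + 9.1s + 29.33.
So ω_n² = 29.33 ⇒ ω_n = 5.415 rad/s, and ζ = 9.1/(2ω_n) = 0.84.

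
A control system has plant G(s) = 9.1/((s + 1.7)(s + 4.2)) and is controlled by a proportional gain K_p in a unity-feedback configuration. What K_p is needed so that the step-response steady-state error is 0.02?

K_p = 38.4

Steady-state error for a unit step on this type-0 loop is 1/(1 + K_p·G(0)).
G(0) = 1.275. Require 1/(1 + K_p·1.275) = 0.02, so 1 + 1.275·K_p = 50.
K_p = (50 − 1)/1.275 = 38.4.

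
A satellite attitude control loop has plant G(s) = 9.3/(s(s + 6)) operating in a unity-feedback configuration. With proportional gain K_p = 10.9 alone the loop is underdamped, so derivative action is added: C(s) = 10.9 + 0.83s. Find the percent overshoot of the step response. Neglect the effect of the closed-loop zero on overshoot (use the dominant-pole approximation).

Forward path: (10.9 + 0.83s)·9.3/(s(s+6)). The closed-loop characteristic equation is s² + (6 + 9.3·0.83)s + 9.3·10.9 = 0.
That is s² + 13.72s + 101.4 = 0, so ω_n = 10.07 rad/s and ζ = 13.72/(2·10.07) = 0.6813.
%OS = 100·exp(−πζ/√(1−ζ²)) = 5.37%.

5.37%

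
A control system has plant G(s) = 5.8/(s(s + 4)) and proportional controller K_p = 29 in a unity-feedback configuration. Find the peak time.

T_p = 0.245 s

From 1 + K_pG(s) = 0: s² + 4s + 168.2 = 0 ⇒ ω_n = 12.97, ζ = 0.1542.
Damped frequency ω_d = ω_n√(1−ζ²) = 12.81 rad/s, so peak time T_p = π/ω_d = 0.245 s.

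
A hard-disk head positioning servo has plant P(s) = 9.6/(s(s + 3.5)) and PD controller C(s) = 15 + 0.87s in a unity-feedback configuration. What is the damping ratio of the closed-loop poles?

Forward path: (15 + 0.87s)·9.6/(s(s+3.5)). The closed-loop characteristic equation is s² + (3.5 + 9.6·0.87)s + 9.6·15 = 0.
That is s² + 11.85s + 144 = 0, so ω_n = 12 rad/s and ζ = 11.85/(2·12) = 0.4938.

ζ = 0.494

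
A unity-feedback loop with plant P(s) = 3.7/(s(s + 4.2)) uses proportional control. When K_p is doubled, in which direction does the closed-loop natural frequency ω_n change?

increase

ω_n = √(3.7·K_p), which grows with K_p.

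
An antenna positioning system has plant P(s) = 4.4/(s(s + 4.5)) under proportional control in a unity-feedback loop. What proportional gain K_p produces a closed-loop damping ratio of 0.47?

K_p = 5.21

Closed-loop characteristic equation: s² + 4.5s + K_p·4.4 = 0.
So ω_n = √(4.4K_p) and 2ζω_n = 4.5, giving ζ = 4.5/(2√(4.4K_p)).
Setting ζ = 0.47: √(4.4K_p) = 4.5/(2·0.47) = 4.787, so K_p = 22.92/4.4 = 5.21.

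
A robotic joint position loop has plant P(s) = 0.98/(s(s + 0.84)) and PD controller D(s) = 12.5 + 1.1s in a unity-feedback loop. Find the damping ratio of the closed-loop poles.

ζ = 0.274

Forward path: (12.5 + 1.1s)·0.98/(s(s+0.84)). The closed-loop characteristic equation is s² + (0.84 + 0.98·1.1)s + 0.98·12.5 = 0.
That is s² + 1.918s + 12.25 = 0, so ω_n = 3.5 rad/s and ζ = 1.918/(2·3.5) = 0.274.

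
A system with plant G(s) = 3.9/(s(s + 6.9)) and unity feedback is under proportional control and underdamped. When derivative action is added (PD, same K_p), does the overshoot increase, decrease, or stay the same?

The derivative term adds K·K_d to the s-coefficient of the characteristic equation, raising 2ζω_n while ω_n is unchanged; ζ increases, so overshoot decreases.

decrease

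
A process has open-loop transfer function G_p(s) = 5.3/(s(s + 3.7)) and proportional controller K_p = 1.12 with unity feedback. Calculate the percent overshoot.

Closed-loop characteristic equation: s² + 3.7s + 5.936 = 0, so ω_n = 2.436 rad/s and ζ = 3.7/(2·2.436) = 0.7593.
%OS = 100·exp(−πζ/√(1−ζ²)) = 100·exp(−π·0.7593/√0.4234) = 2.56%.

2.56%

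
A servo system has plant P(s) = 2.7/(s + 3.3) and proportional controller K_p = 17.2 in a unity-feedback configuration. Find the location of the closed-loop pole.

s = -49.74

Closed-loop transfer function: T(s) = K_p·P(s)/(1 + K_p·P(s)) = 46.44/(s + 3.3 + 46.44) = 46.44/(s + 49.74).
The closed-loop pole is at s = −49.74.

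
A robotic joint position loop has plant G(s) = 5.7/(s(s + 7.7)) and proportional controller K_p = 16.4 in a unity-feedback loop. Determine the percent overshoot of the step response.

25.6%

Closed-loop characteristic equation: s² + 7.7s + 93.48 = 0, so ω_n = 9.669 rad/s and ζ = 7.7/(2·9.669) = 0.3982.
%OS = 100·exp(−πζ/√(1−ζ²)) = 100·exp(−π·0.3982/√0.8414) = 25.6%.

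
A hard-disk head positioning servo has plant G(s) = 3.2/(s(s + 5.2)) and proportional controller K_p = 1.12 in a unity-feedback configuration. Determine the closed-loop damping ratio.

ζ = 1.37

The closed-loop denominator is s(s+5.2) + 1.12·3.2 = s² + 5.2s + 3.584.
Matching s² + 2ζω_n s + ω_n²: ω_n = √3.584 = 1.893 rad/s and 2ζω_n = 5.2, so ζ = 5.2/(2·1.893) = 1.37.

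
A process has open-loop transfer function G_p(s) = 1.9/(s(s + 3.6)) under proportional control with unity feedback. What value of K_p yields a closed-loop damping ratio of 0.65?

K_p = 4.04

Closed-loop characteristic equation: s² + 3.6s + K_p·1.9 = 0.
So ω_n = √(1.9K_p) and 2ζω_n = 3.6, giving ζ = 3.6/(2√(1.9K_p)).
Setting ζ = 0.65: √(1.9K_p) = 3.6/(2·0.65) = 2.769, so K_p = 7.669/1.9 = 4.04.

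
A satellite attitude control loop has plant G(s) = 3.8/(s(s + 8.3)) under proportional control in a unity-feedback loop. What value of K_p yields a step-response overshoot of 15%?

From %OS = 100·exp(−πζ/√(1−ζ²)) = 15%, ζ = −ln(0.15)/√(π²+ln²(0.15)) = 0.5169.
Characteristic equation s² + 8.3s + 3.8K_p = 0 gives ζ = 8.3/(2√(3.8K_p)).
Setting ζ = 0.5169: √(3.8K_p) = 8.3/(2·0.5169) = 8.028, so K_p = 64.45/3.8 = 17.

K_p = 17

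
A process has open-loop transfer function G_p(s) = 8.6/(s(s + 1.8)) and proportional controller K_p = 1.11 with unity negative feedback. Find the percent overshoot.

38.4%

The closed-loop denominator s² + 1.8s + 9.546 gives ω_n = √9.546 = 3.09 and ζ = 1.8/(2ω_n) = 0.2913.
%OS = 100·exp(−πζ/√(1−ζ²)) = 100·exp(−π·0.2913/√0.9151) = 38.4%.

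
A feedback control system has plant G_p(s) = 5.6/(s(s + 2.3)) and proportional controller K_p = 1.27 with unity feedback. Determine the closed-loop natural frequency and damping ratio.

ω_n = 2.67 rad/s, ζ = 0.431

1 + K_p·G_p(s) = 0 gives s² + 2.3s + 7.112 = 0.
Matching s² + 2ζω_n s + ω_n²: ω_n = √7.112 = 2.667 rad/s and 2ζω_n = 2.3, so ζ = 2.3/(2·2.667) = 0.431.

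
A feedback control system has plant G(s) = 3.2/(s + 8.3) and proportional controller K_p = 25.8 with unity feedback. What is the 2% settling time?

Closed-loop transfer function: T(s) = K_p·G(s)/(1 + K_p·G(s)) = 82.56/(s + 8.3 + 82.56) = 82.56/(s + 90.86).
Time constant τ = 1/90.86 = 0.01101 s, so the 2% settling time is about 4τ = 0.044 s.

T_s ≈ 0.044 s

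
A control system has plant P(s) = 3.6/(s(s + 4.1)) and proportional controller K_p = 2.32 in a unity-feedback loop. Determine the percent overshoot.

Closed-loop characteristic equation: s² + 4.1s + 8.352 = 0, so ω_n = 2.89 rad/s and ζ = 4.1/(2·2.89) = 0.7093.
%OS = 100·exp(−πζ/√(1−ζ²)) = 100·exp(−π·0.7093/√0.4968) = 4.24%.

4.24%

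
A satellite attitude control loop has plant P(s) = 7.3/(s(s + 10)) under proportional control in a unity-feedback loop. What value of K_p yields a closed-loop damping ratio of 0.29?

Closed-loop characteristic equation: s² + 10s + K_p·7.3 = 0.
So ω_n = √(7.3K_p) and 2ζω_n = 10, giving ζ = 10/(2√(7.3K_p)).
Setting ζ = 0.29: √(7.3K_p) = 10/(2·0.29) = 17.24, so K_p = 297.3/7.3 = 40.7.

K_p = 40.7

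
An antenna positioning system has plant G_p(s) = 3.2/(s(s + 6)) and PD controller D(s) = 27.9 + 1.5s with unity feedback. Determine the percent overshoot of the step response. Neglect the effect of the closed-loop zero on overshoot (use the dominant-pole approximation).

11.2%

Forward path: (27.9 + 1.5s)·3.2/(s(s+6)). The closed-loop characteristic equation is s² + (6 + 3.2·1.5)s + 3.2·27.9 = 0.
That is s² + 10.8s + 89.28 = 0, so ω_n = 9.449 rad/s and ζ = 10.8/(2·9.449) = 0.5715.
%OS = 100·exp(−πζ/√(1−ζ²)) = 11.2%.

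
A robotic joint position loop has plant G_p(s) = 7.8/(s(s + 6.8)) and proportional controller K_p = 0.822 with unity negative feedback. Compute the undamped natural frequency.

ω_n = 2.53 rad/s

The closed-loop denominator is s(s+6.8) + 0.822·7.8 = s² + 6.8s + 6.412.
So ω_n² = 6.412 ⇒ ω_n = 2.532 rad/s, and ζ = 6.8/(2ω_n) = 1.34.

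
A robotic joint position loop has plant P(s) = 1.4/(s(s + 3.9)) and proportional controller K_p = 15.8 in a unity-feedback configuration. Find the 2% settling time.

T_s ≈ 2.05 s

Closed-loop characteristic equation: s² + 3.9s + 22.12 = 0, so ω_n = 4.703 rad/s and ζ = 3.9/(2·4.703) = 0.4146.
2% settling time T_s ≈ 4/(ζω_n) = 4/1.95 = 2.05 s.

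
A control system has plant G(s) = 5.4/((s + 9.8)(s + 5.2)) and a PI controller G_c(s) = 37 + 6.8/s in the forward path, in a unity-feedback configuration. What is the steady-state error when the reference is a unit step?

0

The open loop G_c(s)G(s) has a pole at the origin (type 1), so the static position error constant is infinite and e_ss = 1/(1+∞) = 0.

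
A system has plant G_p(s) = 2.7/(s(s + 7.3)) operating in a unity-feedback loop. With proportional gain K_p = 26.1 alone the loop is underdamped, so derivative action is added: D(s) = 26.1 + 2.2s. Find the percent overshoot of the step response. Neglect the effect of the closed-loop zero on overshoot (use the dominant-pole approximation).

1.78%

Forward path: (26.1 + 2.2s)·2.7/(s(s+7.3)). The closed-loop characteristic equation is s² + (7.3 + 2.7·2.2)s + 2.7·26.1 = 0.
That is s² + 13.24s + 70.47 = 0, so ω_n = 8.395 rad/s and ζ = 13.24/(2·8.395) = 0.7886.
%OS = 100·exp(−πζ/√(1−ζ²)) = 1.78%.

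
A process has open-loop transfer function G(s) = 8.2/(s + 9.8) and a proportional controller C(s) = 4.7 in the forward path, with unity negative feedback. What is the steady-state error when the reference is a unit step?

The loop is type 0. Static position error constant K_pos = C(0)·G(0) = 4.7·0.8367 = 3.933.
Steady-state error to a unit step: e_ss = 1/(1+K_pos) = 1/4.933 = 0.203.

0.203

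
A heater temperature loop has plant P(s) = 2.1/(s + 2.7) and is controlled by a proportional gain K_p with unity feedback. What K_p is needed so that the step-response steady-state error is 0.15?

K_p = 7.29

Steady-state error for a unit step on this type-0 loop is 1/(1 + K_p·P(0)).
P(0) = 0.7778. Require 1/(1 + K_p·0.7778) = 0.15, so 1 + 0.7778·K_p = 6.667.
K_p = (6.667 − 1)/0.7778 = 7.29.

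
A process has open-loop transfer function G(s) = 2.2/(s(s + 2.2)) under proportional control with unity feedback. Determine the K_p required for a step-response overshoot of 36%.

From %OS = 100·exp(−πζ/√(1−ζ²)) = 36%, ζ = −ln(0.36)/√(π²+ln²(0.36)) = 0.3093.
Characteristic equation s² + 2.2s + 2.2K_p = 0 gives ζ = 2.2/(2√(2.2K_p)).
Setting ζ = 0.3093: √(2.2K_p) = 2.2/(2·0.3093) = 3.557, so K_p = 12.65/2.2 = 5.75.

K_p = 5.75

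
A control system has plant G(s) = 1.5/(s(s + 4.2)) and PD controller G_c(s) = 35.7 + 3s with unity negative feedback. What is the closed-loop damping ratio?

Forward path: (35.7 + 3s)·1.5/(s(s+4.2)). The closed-loop characteristic equation is s² + (4.2 + 1.5·3)s + 1.5·35.7 = 0.
That is s² + 8.7s + 53.55 = 0, so ω_n = 7.318 rad/s and ζ = 8.7/(2·7.318) = 0.5944.

ζ = 0.594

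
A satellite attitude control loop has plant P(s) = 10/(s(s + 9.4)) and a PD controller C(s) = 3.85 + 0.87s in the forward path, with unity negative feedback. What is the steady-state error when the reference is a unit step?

0

The open loop C(s)P(s) has a pole at the origin (type 1), so the static position error constant is infinite and e_ss = 1/(1+∞) = 0.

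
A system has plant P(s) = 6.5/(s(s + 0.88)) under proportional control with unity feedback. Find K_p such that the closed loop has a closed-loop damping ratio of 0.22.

K_p = 0.615

Closed-loop characteristic equation: s² + 0.88s + K_p·6.5 = 0.
So ω_n = √(6.5K_p) and 2ζω_n = 0.88, giving ζ = 0.88/(2√(6.5K_p)).
Setting ζ = 0.22: √(6.5K_p) = 0.88/(2·0.22) = 2, so K_p = 4/6.5 = 0.615.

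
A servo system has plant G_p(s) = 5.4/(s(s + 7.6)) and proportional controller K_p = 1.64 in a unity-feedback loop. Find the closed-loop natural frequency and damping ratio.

ω_n = 2.98 rad/s, ζ = 1.28

The closed-loop denominator is s(s+7.6) + 1.64·5.4 = s² + 7.6s + 8.856.
So ω_n² = 8.856 ⇒ ω_n = 2.976 rad/s, and ζ = 7.6/(2ω_n) = 1.28.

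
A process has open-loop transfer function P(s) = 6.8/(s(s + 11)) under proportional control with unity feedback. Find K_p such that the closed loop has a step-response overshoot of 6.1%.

K_p = 10.1

From %OS = 100·exp(−πζ/√(1−ζ²)) = 6.1%, ζ = −ln(0.061)/√(π²+ln²(0.061)) = 0.6649.
Characteristic equation s² + 11s + 6.8K_p = 0 gives ζ = 11/(2√(6.8K_p)).
Setting ζ = 0.6649: √(6.8K_p) = 11/(2·0.6649) = 8.271, so K_p = 68.42/6.8 = 10.1.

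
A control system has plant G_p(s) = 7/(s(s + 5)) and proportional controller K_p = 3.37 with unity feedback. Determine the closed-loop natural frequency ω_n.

ω_n = 4.86 rad/s

The closed-loop denominator is s(s+5) + 3.37·7 = s² + 5s + 23.59.
Matching s² + 2ζω_n s + ω_n²: ω_n = √23.59 = 4.857 rad/s and 2ζω_n = 5, so ζ = 5/(2·4.857) = 0.515.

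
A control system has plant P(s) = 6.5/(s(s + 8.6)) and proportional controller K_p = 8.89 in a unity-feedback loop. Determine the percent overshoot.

Closed-loop characteristic equation: s² + 8.6s + 57.79 = 0, so ω_n = 7.602 rad/s and ζ = 8.6/(2·7.602) = 0.5657.
%OS = 100·exp(−πζ/√(1−ζ²)) = 100·exp(−π·0.5657/√0.68) = 11.6%.

11.6%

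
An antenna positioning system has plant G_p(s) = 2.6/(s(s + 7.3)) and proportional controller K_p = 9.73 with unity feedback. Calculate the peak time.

T_p = 0.908 s

Closed-loop characteristic equation: s² + 7.3s + 25.3 = 0, so ω_n = 5.03 rad/s and ζ = 7.3/(2·5.03) = 0.7257.
Damped frequency ω_d = ω_n√(1−ζ²) = 3.461 rad/s, so peak time T_p = π/ω_d = 0.908 s.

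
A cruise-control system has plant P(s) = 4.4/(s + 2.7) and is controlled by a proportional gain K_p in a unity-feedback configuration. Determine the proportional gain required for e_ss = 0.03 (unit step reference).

For a type-0 loop with proportional control, e_ss = 1/(1 + K_p·P(0)).
P(0) = 1.63. Require 1/(1 + K_p·1.63) = 0.03, so 1 + 1.63·K_p = 33.33.
K_p = (33.33 − 1)/1.63 = 19.8.

K_p = 19.8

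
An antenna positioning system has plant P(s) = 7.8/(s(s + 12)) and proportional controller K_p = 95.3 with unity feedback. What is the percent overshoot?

The closed-loop denominator s² + 12s + 743.3 gives ω_n = √743.3 = 27.26 and ζ = 12/(2ω_n) = 0.2201.
%OS = 100·exp(−πζ/√(1−ζ²)) = 100·exp(−π·0.2201/√0.9516) = 49.2%.

49.2%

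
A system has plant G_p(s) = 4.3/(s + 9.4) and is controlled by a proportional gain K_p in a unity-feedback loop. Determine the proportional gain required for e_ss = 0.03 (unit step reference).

K_p = 70.7

For a type-0 loop with proportional control, e_ss = 1/(1 + K_p·G_p(0)).
G_p(0) = 0.4574. Require 1/(1 + K_p·0.4574) = 0.03, so 1 + 0.4574·K_p = 33.33.
K_p = (33.33 − 1)/0.4574 = 70.7.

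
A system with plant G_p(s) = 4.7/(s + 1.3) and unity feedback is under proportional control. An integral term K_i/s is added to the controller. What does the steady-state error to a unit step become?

0

The integrator makes K_pos = lim_{s→0} C(s)G(s) infinite, so e_ss = 1/(1+K_pos) = 0.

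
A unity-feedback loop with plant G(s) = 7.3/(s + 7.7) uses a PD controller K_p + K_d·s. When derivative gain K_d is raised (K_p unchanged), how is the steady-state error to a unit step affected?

At s = 0 the derivative term contributes nothing: C(0) = K_p regardless of K_d, so K_pos = K_p·G(0) and e_ss are unchanged.

unchanged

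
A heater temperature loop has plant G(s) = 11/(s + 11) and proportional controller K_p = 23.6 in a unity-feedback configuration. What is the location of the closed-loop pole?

Closed-loop transfer function: T(s) = K_p·G(s)/(1 + K_p·G(s)) = 259.6/(s + 11 + 259.6) = 259.6/(s + 270.6).
The closed-loop pole is at s = −270.6.

s = -270.6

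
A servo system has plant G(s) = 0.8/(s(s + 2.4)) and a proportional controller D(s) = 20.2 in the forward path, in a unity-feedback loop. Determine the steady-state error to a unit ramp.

0.149

The loop has one pole at the origin (type 1). Velocity error constant K_v = lim_{s→0} s·D(s)G(s) = 20.2·0.8/2.4 = 6.733.
Steady-state error to a unit ramp: e_ss = 1/K_v = 0.149.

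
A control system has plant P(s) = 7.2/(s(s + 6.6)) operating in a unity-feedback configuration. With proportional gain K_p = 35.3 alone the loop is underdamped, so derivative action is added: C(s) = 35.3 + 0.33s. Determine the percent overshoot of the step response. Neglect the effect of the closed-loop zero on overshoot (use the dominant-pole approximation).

39.8%

Forward path: (35.3 + 0.33s)·7.2/(s(s+6.6)). The closed-loop characteristic equation is s² + (6.6 + 7.2·0.33)s + 7.2·35.3 = 0.
That is s² + 8.976s + 254.2 = 0, so ω_n = 15.94 rad/s and ζ = 8.976/(2·15.94) = 0.2815.
%OS = 100·exp(−πζ/√(1−ζ²)) = 39.8%.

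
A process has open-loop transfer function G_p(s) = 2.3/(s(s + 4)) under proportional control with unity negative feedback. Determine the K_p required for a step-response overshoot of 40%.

From %OS = 100·exp(−πζ/√(1−ζ²)) = 40%, ζ = −ln(0.4)/√(π²+ln²(0.4)) = 0.28.
Characteristic equation s² + 4s + 2.3K_p = 0 gives ζ = 4/(2√(2.3K_p)).
Setting ζ = 0.28: √(2.3K_p) = 4/(2·0.28) = 7.143, so K_p = 51.02/2.3 = 22.2.

K_p = 22.2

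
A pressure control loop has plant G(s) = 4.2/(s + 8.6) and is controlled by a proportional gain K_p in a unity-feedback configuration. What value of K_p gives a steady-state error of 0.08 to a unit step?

For a type-0 loop with proportional control, e_ss = 1/(1 + K_p·G(0)).
G(0) = 0.4884. Require 1/(1 + K_p·0.4884) = 0.08, so 1 + 0.4884·K_p = 12.5.
K_p = (12.5 − 1)/0.4884 = 23.5.

K_p = 23.5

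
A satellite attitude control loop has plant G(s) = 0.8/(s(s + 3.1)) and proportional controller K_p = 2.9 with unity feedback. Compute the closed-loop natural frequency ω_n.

1 + K_p·G(s) = 0 gives s² + 3.1s + 2.32 = 0.
Matching s² + 2ζω_n s + ω_n²: ω_n = √2.32 = 1.523 rad/s and 2ζω_n = 3.1, so ζ = 3.1/(2·1.523) = 1.02.

ω_n = 1.52 rad/s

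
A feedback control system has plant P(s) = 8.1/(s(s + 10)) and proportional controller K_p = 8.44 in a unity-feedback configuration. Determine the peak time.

T_p = 0.477 s

From 1 + K_pP(s) = 0: s² + 10s + 68.36 = 0 ⇒ ω_n = 8.268, ζ = 0.6047.
Damped frequency ω_d = ω_n√(1−ζ²) = 6.585 rad/s, so peak time T_p = π/ω_d = 0.477 s.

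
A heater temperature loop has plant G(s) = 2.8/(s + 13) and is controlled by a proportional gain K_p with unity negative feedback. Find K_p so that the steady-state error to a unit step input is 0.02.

Steady-state error for a unit step on this type-0 loop is 1/(1 + K_p·G(0)).
G(0) = 0.2154. Require 1/(1 + K_p·0.2154) = 0.02, so 1 + 0.2154·K_p = 50.
K_p = (50 − 1)/0.2154 = 228.

K_p = 228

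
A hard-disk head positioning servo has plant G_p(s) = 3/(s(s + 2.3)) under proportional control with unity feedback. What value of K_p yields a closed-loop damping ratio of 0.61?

K_p = 1.18

Closed-loop characteristic equation: s² + 2.3s + K_p·3 = 0.
So ω_n = √(3K_p) and 2ζω_n = 2.3, giving ζ = 2.3/(2√(3K_p)).
Setting ζ = 0.61: √(3K_p) = 2.3/(2·0.61) = 1.885, so K_p = 3.554/3 = 1.18.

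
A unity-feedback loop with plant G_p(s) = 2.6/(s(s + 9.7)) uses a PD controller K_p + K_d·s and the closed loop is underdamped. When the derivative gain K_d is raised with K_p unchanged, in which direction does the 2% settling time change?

Characteristic equation s² + (9.7 + 2.6K_d)s + 2.6K_p = 0: raising K_d increases ζω_n = (9.7+2.6K_d)/2 while the loop stays underdamped, so T_s ≈ 4/(ζω_n) decreases.

decrease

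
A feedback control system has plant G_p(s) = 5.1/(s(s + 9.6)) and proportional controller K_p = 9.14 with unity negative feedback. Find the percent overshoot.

4.48%

Closed-loop characteristic equation: s² + 9.6s + 46.61 = 0, so ω_n = 6.827 rad/s and ζ = 9.6/(2·6.827) = 0.703.
%OS = 100·exp(−πζ/√(1−ζ²)) = 100·exp(−π·0.703/√0.5057) = 4.48%.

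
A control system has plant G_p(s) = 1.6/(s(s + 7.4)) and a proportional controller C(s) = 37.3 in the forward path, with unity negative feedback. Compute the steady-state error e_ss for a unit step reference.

The open loop C(s)G_p(s) has a pole at the origin (type 1), so the static position error constant is infinite and e_ss = 1/(1+∞) = 0.

0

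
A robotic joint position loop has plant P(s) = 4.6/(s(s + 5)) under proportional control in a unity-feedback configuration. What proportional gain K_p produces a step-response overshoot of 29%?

From %OS = 100·exp(−πζ/√(1−ζ²)) = 29%, ζ = −ln(0.29)/√(π²+ln²(0.29)) = 0.3666.
Characteristic equation s² + 5s + 4.6K_p = 0 gives ζ = 5/(2√(4.6K_p)).
Setting ζ = 0.3666: √(4.6K_p) = 5/(2·0.3666) = 6.82, so K_p = 46.51/4.6 = 10.1.

K_p = 10.1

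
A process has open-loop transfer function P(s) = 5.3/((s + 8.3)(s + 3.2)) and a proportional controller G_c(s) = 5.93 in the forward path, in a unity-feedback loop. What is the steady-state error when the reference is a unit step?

0.458

The loop is type 0. Static position error constant K_pos = G_c(0)·P(0) = 5.93·0.1995 = 1.183.
Steady-state error to a unit step: e_ss = 1/(1+K_pos) = 1/2.183 = 0.458.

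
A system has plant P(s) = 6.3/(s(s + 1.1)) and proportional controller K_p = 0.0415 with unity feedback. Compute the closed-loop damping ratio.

The closed-loop denominator is s(s+1.1) + 0.0415·6.3 = s² + 1.1s + 0.2615.
So ω_n² = 0.2615 ⇒ ω_n = 0.5113 rad/s, and ζ = 1.1/(2ω_n) = 1.08.

ζ = 1.08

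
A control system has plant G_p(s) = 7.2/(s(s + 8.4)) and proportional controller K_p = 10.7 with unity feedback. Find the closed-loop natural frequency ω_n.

With unity feedback the closed-loop characteristic equation is s² + 8.4s + 10.7·7.2 = s² + 8.4s + 77.04 = 0.
So ω_n² = 77.04 ⇒ ω_n = 8.777 rad/s, and ζ = 8.4/(2ω_n) = 0.479.

ω_n = 8.78 rad/s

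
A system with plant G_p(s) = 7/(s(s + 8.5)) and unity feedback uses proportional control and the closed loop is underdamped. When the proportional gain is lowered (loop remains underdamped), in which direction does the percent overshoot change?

decrease

ζ = 8.5/(2√(7K_p)) rises as K_p falls; higher damping means less overshoot.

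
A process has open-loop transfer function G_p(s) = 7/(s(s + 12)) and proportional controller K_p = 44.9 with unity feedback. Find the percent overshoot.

32.3%

The closed-loop denominator s² + 12s + 314.3 gives ω_n = √314.3 = 17.73 and ζ = 12/(2ω_n) = 0.3384.
%OS = 100·exp(−πζ/√(1−ζ²)) = 100·exp(−π·0.3384/√0.8855) = 32.3%.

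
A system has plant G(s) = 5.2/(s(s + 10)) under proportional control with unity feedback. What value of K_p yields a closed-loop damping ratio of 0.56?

K_p = 15.3

Closed-loop characteristic equation: s² + 10s + K_p·5.2 = 0.
So ω_n = √(5.2K_p) and 2ζω_n = 10, giving ζ = 10/(2√(5.2K_p)).
Setting ζ = 0.56: √(5.2K_p) = 10/(2·0.56) = 8.929, so K_p = 79.72/5.2 = 15.3.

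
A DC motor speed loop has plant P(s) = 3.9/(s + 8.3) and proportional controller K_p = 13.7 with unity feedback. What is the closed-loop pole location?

s = -61.73

Closed-loop transfer function: T(s) = K_p·P(s)/(1 + K_p·P(s)) = 53.43/(s + 8.3 + 53.43) = 53.43/(s + 61.73).
The closed-loop pole is at s = −61.73.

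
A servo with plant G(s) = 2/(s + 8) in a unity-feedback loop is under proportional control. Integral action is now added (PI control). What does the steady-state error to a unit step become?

0

Adding integral action puts a pole at s = 0 in the forward path, raising the system type to 1; a type-1 loop has zero steady-state error to a step.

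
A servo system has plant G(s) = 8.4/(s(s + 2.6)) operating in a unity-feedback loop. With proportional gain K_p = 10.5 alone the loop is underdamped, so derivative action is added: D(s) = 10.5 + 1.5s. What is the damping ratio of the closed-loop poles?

Forward path: (10.5 + 1.5s)·8.4/(s(s+2.6)). The closed-loop characteristic equation is s² + (2.6 + 8.4·1.5)s + 8.4·10.5 = 0.
That is s² + 15.2s + 88.2 = 0, so ω_n = 9.391 rad/s and ζ = 15.2/(2·9.391) = 0.8092.

ζ = 0.809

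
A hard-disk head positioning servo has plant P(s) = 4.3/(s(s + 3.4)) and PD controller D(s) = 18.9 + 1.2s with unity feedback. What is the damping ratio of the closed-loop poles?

Forward path: (18.9 + 1.2s)·4.3/(s(s+3.4)). The closed-loop characteristic equation is s² + (3.4 + 4.3·1.2)s + 4.3·18.9 = 0.
That is s² + 8.56s + 81.27 = 0, so ω_n = 9.015 rad/s and ζ = 8.56/(2·9.015) = 0.4748.

ζ = 0.475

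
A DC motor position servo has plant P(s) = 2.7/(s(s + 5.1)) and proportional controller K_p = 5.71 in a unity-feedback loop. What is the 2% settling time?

From 1 + K_pP(s) = 0: s² + 5.1s + 15.42 = 0 ⇒ ω_n = 3.926, ζ = 0.6494.
2% settling time T_s ≈ 4/(ζω_n) = 4/2.55 = 1.57 s.

T_s ≈ 1.57 s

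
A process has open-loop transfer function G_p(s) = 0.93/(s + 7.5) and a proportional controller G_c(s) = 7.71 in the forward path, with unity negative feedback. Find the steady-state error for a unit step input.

0.511

The loop is type 0. Static position error constant K_pos = G_c(0)·G_p(0) = 7.71·0.124 = 0.956.
Steady-state error to a unit step: e_ss = 1/(1+K_pos) = 1/1.956 = 0.511.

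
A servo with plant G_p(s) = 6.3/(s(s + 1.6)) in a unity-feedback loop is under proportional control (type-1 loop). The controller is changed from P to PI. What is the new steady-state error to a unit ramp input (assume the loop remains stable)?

0

The integrator raises the loop to type 2, so K_v → ∞ and e_ss to a ramp is zero.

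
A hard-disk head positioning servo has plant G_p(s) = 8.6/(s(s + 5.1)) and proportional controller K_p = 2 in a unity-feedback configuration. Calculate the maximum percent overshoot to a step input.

From 1 + K_pG_p(s) = 0: s² + 5.1s + 17.2 = 0 ⇒ ω_n = 4.147, ζ = 0.6149.
%OS = 100·exp(−πζ/√(1−ζ²)) = 100·exp(−π·0.6149/√0.6219) = 8.64%.

8.64%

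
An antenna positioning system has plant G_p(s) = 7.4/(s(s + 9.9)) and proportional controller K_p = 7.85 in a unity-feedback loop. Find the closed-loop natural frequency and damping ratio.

With unity feedback the closed-loop characteristic equation is s² + 9.9s + 7.85·7.4 = s² + 9.9s + 58.09 = 0.
Matching s² + 2ζω_n s + ω_n²: ω_n = √58.09 = 7.622 rad/s and 2ζω_n = 9.9, so ζ = 9.9/(2·7.622) = 0.649.

ω_n = 7.62 rad/s, ζ = 0.649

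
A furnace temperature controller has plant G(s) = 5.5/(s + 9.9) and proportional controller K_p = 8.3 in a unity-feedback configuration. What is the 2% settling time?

Closed-loop transfer function: T(s) = K_p·G(s)/(1 + K_p·G(s)) = 45.65/(s + 9.9 + 45.65) = 45.65/(s + 55.55).
Time constant τ = 1/55.55 = 0.018 s, so the 2% settling time is about 4τ = 0.072 s.

T_s ≈ 0.072 s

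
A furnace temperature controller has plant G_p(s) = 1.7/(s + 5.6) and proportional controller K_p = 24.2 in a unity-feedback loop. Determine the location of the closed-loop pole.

Closed-loop transfer function: T(s) = K_p·G_p(s)/(1 + K_p·G_p(s)) = 41.14/(s + 5.6 + 41.14) = 41.14/(s + 46.74).
The closed-loop pole is at s = −46.74.

s = -46.74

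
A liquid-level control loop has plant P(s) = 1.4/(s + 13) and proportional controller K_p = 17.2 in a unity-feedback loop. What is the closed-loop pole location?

Closed-loop transfer function: T(s) = K_p·P(s)/(1 + K_p·P(s)) = 24.08/(s + 13 + 24.08) = 24.08/(s + 37.08).
The closed-loop pole is at s = −37.08.

s = -37.08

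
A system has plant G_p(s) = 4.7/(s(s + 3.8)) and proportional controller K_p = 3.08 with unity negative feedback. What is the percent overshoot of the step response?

16.4%

From 1 + K_pG_p(s) = 0: s² + 3.8s + 14.48 = 0 ⇒ ω_n = 3.805, ζ = 0.4994.
%OS = 100·exp(−πζ/√(1−ζ²)) = 100·exp(−π·0.4994/√0.7506) = 16.4%.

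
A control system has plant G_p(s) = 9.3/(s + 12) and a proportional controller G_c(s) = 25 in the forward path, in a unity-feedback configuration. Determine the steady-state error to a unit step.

0.0491

The loop is type 0. Static position error constant K_pos = G_c(0)·G_p(0) = 25·0.775 = 19.38.
Steady-state error to a unit step: e_ss = 1/(1+K_pos) = 1/20.38 = 0.0491.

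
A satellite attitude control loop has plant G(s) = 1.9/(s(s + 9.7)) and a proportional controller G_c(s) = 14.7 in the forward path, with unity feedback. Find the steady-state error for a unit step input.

0

The open loop G_c(s)G(s) has a pole at the origin (type 1), so the static position error constant is infinite and e_ss = 1/(1+∞) = 0.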